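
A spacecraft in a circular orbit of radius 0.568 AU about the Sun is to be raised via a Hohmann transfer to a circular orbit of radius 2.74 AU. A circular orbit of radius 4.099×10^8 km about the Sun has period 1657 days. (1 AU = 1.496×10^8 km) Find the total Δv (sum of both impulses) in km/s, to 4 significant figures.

Δv = 18.79 km/s

From Kepler's third law T² = 4π²r³/μ at r = 4.099×10^8 km, T = 1657 days = 1657 × 86400 s = 1.431648×10^8 s: μ = 4π²r³/T² = 1.32654×10^11 km³/s².
In km: r₁ = 0.568 × 1.496×10^8 = 8.49728×10^7 km; r₂ = 2.74 × 1.496×10^8 = 4.09904×10^8 km.
Semi-major axis of the transfer orbit: a_t = (8.49728×10^7 + 4.09904×10^8)/2 = 2.474384×10^8 km.
At r₁ the circular-orbit speed is v₁ = √(μ/r₁) = 39.51 km/s.
On the transfer ellipse at r₁, vis-viva gives v_p = √[μ(2/r₁ − 1/a_t)] = 50.85 km/s.
First burn Δv₁ = |v_p − v₁| = 11.34 km/s.
Circular speed at r₂: v₂ = √(μ/r₂) = 17.9895 km/s.
Transfer-orbit speed at r₂: v_a = √[μ(2/r₂ − 1/a_t)] = 10.5421 km/s.
Second burn Δv₂ = |v₂ − v_a| = 7.447 km/s.
Total Δv = Δv₁ + Δv₂ = 18.79 km/s.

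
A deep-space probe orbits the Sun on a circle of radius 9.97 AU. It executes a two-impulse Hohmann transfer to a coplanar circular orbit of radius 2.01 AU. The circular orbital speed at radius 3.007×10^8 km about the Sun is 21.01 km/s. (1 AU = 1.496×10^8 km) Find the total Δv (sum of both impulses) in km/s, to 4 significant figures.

From the circular-orbit relation v² = μ/r at r = 3.007×10^8 km: μ = v²r = (21.01)² × 3.007×10^8 = 1.32735×10^11 km³/s².
In km: r₁ = 9.97 × 1.496×10^8 = 1.491512×10^9 km; r₂ = 2.01 × 1.496×10^8 = 3.00696×10^8 km.
Transfer-ellipse semi-major axis a_t = (r₁ + r₂)/2 = (1.491512×10^9 + 3.00696×10^8)/2 = 8.96104×10^8 km.
At r₁ the circular-orbit speed is v₁ = √(μ/r₁) = 9.434 km/s.
On the transfer ellipse at r₁, vis-viva gives v_a = √[μ(2/r₁ − 1/a_t)] = 5.465 km/s.
First burn Δv₁ = |v_a − v₁| = 3.9690 km/s.
Circular speed at r₂: v₂ = √(μ/r₂) = 21.01014 km/s.
Transfer-orbit speed at r₂: v_p = √[μ(2/r₂ − 1/a_t)] = 27.10585 km/s.
Second burn Δv₂ = |v₂ − v_p| = 6.0957 km/s.
Δv = Δv₁ + Δv₂ = 3.9690 + 6.0957 = 10.06 km/s.

Δv = 10.06 km/s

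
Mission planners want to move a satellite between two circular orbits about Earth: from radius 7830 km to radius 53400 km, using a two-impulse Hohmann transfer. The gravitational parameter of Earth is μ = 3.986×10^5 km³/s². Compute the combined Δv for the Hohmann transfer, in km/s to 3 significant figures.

The Hohmann ellipse has a_t = (r₁ + r₂)/2 = 30615 km.
At r₁ the circular-orbit speed is v₁ = √(μ/r₁) = 7.134898 km/s.
Transfer-orbit speed at r₁ (v² = μ(2/r − 1/a)): v_p = √[μ(2/r₁ − 1/a_t)] = 9.423045 km/s.
First burn Δv₁ = |v_p − v₁| = 2.28815 km/s.
Circular speed at r₂: v₂ = √(μ/r₂) = 2.73211 km/s.
Transfer-orbit speed at r₂: v_a = √[μ(2/r₂ − 1/a_t)] = 1.38169 km/s.
Second burn Δv₂ = |v₂ − v_a| = 1.35042 km/s.
Δv = Δv₁ + Δv₂ = 2.28815 + 1.35042 = 3.639 km/s.

Δv = 3.64 km/s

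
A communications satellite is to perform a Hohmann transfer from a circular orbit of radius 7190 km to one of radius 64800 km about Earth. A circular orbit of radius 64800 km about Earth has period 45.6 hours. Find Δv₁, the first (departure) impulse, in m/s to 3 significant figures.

Δv₁ = 2540 m/s

From Kepler's third law T² = 4π²r³/μ at r = 64800 km, T = 45.6 hours = 45.6 × 3600 s = 1.6416×10^5 s: μ = 4π²r³/T² = 3.98612×10^5 km³/s².
Semi-major axis of the transfer orbit: a_t = (7190 + 64800)/2 = 35995 km.
Circular speed at r = 7190 km: v_c = √(μ/r) = 7.446 km/s.
Vis-viva on the transfer ellipse at r = 7190 km gives v_t = √[μ(2/r − 1/a_t)] = 9.990 km/s.
Δv₁ = |v_t − v_c| = |9.990 − 7.446| = 2.544 km/s.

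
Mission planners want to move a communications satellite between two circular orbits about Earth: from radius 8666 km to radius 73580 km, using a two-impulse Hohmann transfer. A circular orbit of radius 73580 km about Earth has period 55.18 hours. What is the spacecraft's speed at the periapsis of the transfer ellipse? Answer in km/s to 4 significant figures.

From Kepler's third law T² = 4π²r³/μ at r = 73580 km, T = 55.18 hours = 55.18 × 3600 s = 1.98648×10^5 s: μ = 4π²r³/T² = 3.98539×10^5 km³/s².
The Hohmann ellipse has a_t = (r₁ + r₂)/2 = 41123 km.
The periapsis of the transfer ellipse is at r = 8666 km.
From the vis-viva equation, v = √[μ(2/r − 1/a_t)] = 9.071 km/s.

v = 9.071 km/s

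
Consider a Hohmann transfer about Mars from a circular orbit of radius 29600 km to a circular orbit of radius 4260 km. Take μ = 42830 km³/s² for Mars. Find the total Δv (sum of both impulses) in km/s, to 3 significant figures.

Δv = 1.62 km/s

Semi-major axis of the transfer orbit: a_t = (29600 + 4260)/2 = 16930 km.
Circular speed at r₁: v₁ = √(μ/r₁) = √(42830/29600) = 1.2029 km/s.
Transfer-orbit speed at r₁ (vis-viva): v_a = √[μ(2/r₁ − 1/a_t)] = 0.60340 km/s.
First burn Δv₁ = |v_a − v₁| = 0.59950 km/s.
At r₂, v₂ = √(μ/r₂) = 3.1708 km/s.
Transfer-orbit speed at r₂: v_p = √[μ(2/r₂ − 1/a_t)] = 4.1926 km/s.
Second burn Δv₂ = |v₂ − v_p| = 1.0218 km/s.
Δv = Δv₁ + Δv₂ = 0.59950 + 1.0218 = 1.621 km/s.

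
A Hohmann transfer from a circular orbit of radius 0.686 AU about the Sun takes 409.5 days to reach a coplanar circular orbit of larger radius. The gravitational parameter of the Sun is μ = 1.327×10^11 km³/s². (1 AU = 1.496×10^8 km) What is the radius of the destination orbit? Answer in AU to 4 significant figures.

In km: r₁ = 0.686 × 1.496×10^8 = 1.026256×10^8 km.
Transfer time t = 409.5 days = 3.53808×10^7 s, and t = π√(a_t³/μ).
So a_t = (μ t²/π²)^(1/3) = (1.327×10^11 × (3.53808×10^7)² / π²)^(1/3) = 2.5627×10^8 km.
Since a_t = (r₁ + r₂)/2, r₂ = 2a_t − r₁ = 2×2.5627×10^8 − 1.026256×10^8 = 4.099144×10^8 km.
In AU: r₂ = 4.099144×10^8 / 1.496×10^8 = 2.740 AU.

r₂ = 2.740 AU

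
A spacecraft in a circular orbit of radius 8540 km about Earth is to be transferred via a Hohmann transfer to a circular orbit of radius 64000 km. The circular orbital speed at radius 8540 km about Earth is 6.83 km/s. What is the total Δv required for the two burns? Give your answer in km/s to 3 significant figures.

Δv = 3.53 km/s

From the circular-orbit relation v² = μ/r at r = 8540 km: μ = v²r = (6.83)² × 8540 = 3.98382×10^5 km³/s².
Semi-major axis of the transfer orbit: a_t = (8540 + 64000)/2 = 36270 km.
Circular speed at r₁: v₁ = √(μ/r₁) = √(3.98382×10^5/8540) = 6.830 km/s.
Transfer-orbit speed at r₁ (vis-viva): v_p = √[μ(2/r₁ − 1/a_t)] = 9.073 km/s.
First burn Δv₁ = |v_p − v₁| = 2.243 km/s.
Circular speed at r₂: v₂ = √(μ/r₂) = 2.495 km/s.
Transfer-orbit speed at r₂: v_a = √[μ(2/r₂ − 1/a_t)] = 1.211 km/s.
Second burn Δv₂ = |v₂ − v_a| = 1.284 km/s.
Total Δv = Δv₁ + Δv₂ = 3.527 km/s.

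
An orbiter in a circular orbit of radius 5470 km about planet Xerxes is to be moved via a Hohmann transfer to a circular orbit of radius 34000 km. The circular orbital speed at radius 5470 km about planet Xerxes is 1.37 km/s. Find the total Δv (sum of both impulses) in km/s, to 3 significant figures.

Δv = 0.688 km/s

From the circular-orbit relation v² = μ/r at r = 5470 km: μ = v²r = (1.37)² × 5470 = 10266.6 km³/s².
Transfer-ellipse semi-major axis a_t = (r₁ + r₂)/2 = (5470 + 34000)/2 = 19735 km.
At r₁ the circular-orbit speed is v₁ = √(μ/r₁) = 1.3700 km/s.
Transfer-orbit speed at r₁ (vis-viva): v_p = √[μ(2/r₁ − 1/a_t)] = 1.7982 km/s.
First burn Δv₁ = |v_p − v₁| = 0.4282 km/s.
Circular speed at r₂: v₂ = √(μ/r₂) = 0.5495 km/s.
Transfer-orbit speed at r₂: v_a = √[μ(2/r₂ − 1/a_t)] = 0.2893 km/s.
Second burn Δv₂ = |v₂ − v_a| = 0.2602 km/s.
Δv = Δv₁ + Δv₂ = 0.4282 + 0.2602 = 0.6884 km/s.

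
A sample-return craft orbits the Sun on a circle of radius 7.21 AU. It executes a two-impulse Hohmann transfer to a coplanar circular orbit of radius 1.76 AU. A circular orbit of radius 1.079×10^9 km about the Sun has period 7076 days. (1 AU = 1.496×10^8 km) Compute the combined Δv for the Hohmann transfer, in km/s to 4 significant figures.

Δv = 10.16 km/s

From Kepler's third law T² = 4π²r³/μ at r = 1.079×10^9 km, T = 7076 days = 7076 × 86400 s = 6.113664×10^8 s: μ = 4π²r³/T² = 1.32685×10^11 km³/s².
In km: r₁ = 7.21 × 1.496×10^8 = 1.078616×10^9 km; r₂ = 1.76 × 1.496×10^8 = 2.63296×10^8 km.
The Hohmann ellipse has a_t = (r₁ + r₂)/2 = 6.70956×10^8 km.
Circular speed at r₁: v₁ = √(μ/r₁) = √(1.32685×10^11/1.078616×10^9) = 11.091 km/s.
Transfer-orbit speed at r₁ (v² = μ(2/r − 1/a)): v_a = √[μ(2/r₁ − 1/a_t)] = 6.9479 km/s.
First burn Δv₁ = |v_a − v₁| = 4.143 km/s.
At r₂, v₂ = √(μ/r₂) = 22.449 km/s.
Transfer-orbit speed at r₂: v_p = √[μ(2/r₂ − 1/a_t)] = 28.463 km/s.
Second burn Δv₂ = |v₂ − v_p| = 6.014 km/s.
Δv = Δv₁ + Δv₂ = 4.143 + 6.014 = 10.16 km/s.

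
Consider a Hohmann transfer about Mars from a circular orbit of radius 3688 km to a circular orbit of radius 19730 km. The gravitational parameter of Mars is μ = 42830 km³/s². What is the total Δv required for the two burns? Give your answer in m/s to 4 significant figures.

The Hohmann ellipse has a_t = (r₁ + r₂)/2 = 11709 km.
Circular speed at r₁: v₁ = √(μ/r₁) = √(42830/3688) = 3.40784 km/s.
On the transfer ellipse at r₁, vis-viva gives v_p = √[μ(2/r₁ − 1/a_t)] = 4.42366 km/s.
First burn Δv₁ = |v_p − v₁| = 1.0158 km/s.
At r₂, v₂ = √(μ/r₂) = 1.47337 km/s.
Transfer-orbit speed at r₂: v_a = √[μ(2/r₂ − 1/a_t)] = 0.826887 km/s.
Second burn Δv₂ = |v₂ − v_a| = 0.64648 km/s.
Total Δv = Δv₁ + Δv₂ = 1.662 km/s.

Δv = 1662 m/s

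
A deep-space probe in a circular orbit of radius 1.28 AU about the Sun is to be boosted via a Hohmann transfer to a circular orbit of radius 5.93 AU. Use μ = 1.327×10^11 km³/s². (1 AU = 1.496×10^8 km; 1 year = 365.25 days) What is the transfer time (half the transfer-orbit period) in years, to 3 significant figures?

t = 3.42 years

In km: r₁ = 1.28 × 1.496×10^8 = 1.91488×10^8 km; r₂ = 5.93 × 1.496×10^8 = 8.87128×10^8 km.
Semi-major axis of the transfer orbit: a_t = (1.91488×10^8 + 8.87128×10^8)/2 = 5.39308×10^8 km.
Half the transfer-orbit period gives t = π√(a_t³/μ) = 1.080×10^8 s.
Converting: 1.080×10^8 s ÷ 3.15576×10^7 s/year (365.25 × 86400) = 3.42 years.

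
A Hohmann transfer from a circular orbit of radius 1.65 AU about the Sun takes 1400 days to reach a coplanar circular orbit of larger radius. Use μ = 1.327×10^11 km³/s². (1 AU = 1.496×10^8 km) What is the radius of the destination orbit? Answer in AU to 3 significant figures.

r₂ = 6.13 AU

In km: r₁ = 1.65 × 1.496×10^8 = 2.4684×10^8 km.
Transfer time t = 1400 days = 1.2096×10^8 s, and t = π√(a_t³/μ).
So a_t = (μ t²/π²)^(1/3) = (1.327×10^11 × (1.2096×10^8)² / π²)^(1/3) = 5.8159×10^8 km.
Since a_t = (r₁ + r₂)/2, r₂ = 2a_t − r₁ = 2×5.8159×10^8 − 2.4684×10^8 = 9.1634×10^8 km.
In AU: r₂ = 9.1634×10^8 / 1.496×10^8 = 6.13 AU.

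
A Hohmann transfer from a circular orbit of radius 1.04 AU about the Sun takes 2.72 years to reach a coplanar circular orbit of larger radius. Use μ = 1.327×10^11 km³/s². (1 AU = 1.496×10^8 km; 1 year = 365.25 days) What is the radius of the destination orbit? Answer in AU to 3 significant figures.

r₂ = 5.15 AU

In km: r₁ = 1.04 × 1.496×10^8 = 1.55584×10^8 km.
Transfer time t = 2.72 years × 365.25 × 86400 s = 8.5836672×10^7 s, and t = π√(a_t³/μ).
So a_t = (μ t²/π²)^(1/3) = (1.327×10^11 × (8.5836672×10^7)² / π²)^(1/3) = 4.6271×10^8 km.
Since a_t = (r₁ + r₂)/2, r₂ = 2a_t − r₁ = 2×4.6271×10^8 − 1.55584×10^8 = 7.69836×10^8 km.
In AU: r₂ = 7.69836×10^8 / 1.496×10^8 = 5.15 AU.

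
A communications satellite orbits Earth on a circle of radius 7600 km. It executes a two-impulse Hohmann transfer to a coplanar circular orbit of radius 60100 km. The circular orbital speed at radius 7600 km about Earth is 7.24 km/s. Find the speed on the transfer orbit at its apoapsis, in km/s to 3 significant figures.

From the circular-orbit relation v² = μ/r at r = 7600 km: μ = v²r = (7.24)² × 7600 = 3.98374×10^5 km³/s².
The Hohmann ellipse has a_t = (r₁ + r₂)/2 = 33850 km.
The apoapsis of the transfer ellipse is at r = 60100 km.
Applying v² = μ(2/r − 1/a_t): v = 1.220 km/s.

v = 1.22 km/s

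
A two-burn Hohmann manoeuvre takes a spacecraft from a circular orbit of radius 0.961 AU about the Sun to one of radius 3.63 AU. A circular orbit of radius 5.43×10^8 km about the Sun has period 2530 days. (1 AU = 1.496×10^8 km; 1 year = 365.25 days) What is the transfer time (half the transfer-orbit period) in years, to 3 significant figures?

From Kepler's third law T² = 4π²r³/μ at r = 5.43×10^8 km, T = 2530 days = 2530 × 86400 s = 2.18592×10^8 s: μ = 4π²r³/T² = 1.32279×10^11 km³/s².
In km: r₁ = 0.961 × 1.496×10^8 = 1.437656×10^8 km; r₂ = 3.63 × 1.496×10^8 = 5.43048×10^8 km.
Transfer-ellipse semi-major axis a_t = (r₁ + r₂)/2 = (1.437656×10^8 + 5.43048×10^8)/2 = 3.434068×10^8 km.
By Kepler's third law the transfer-orbit period is T = 2π√(a_t³/μ), so t = T/2 = 5.497×10^7 s.
Converting: 5.497×10^7 s ÷ 3.15576×10^7 s/year (365.25 × 86400) = 1.74 years.

t = 1.74 years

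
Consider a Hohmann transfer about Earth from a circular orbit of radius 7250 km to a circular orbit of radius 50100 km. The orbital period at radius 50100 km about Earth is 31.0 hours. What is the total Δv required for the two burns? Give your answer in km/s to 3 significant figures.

From Kepler's third law T² = 4π²r³/μ at r = 50100 km, T = 31.0 hours = 31.0 × 3600 s = 1.116×10^5 s: μ = 4π²r³/T² = 3.98607×10^5 km³/s².
Transfer-ellipse semi-major axis a_t = (r₁ + r₂)/2 = (7250 + 50100)/2 = 28675 km.
At r₁ the circular-orbit speed is v₁ = √(μ/r₁) = 7.4148652 km/s.
Transfer-orbit speed at r₁ (v² = μ(2/r − 1/a)): v_p = √[μ(2/r₁ − 1/a_t)] = 9.8010004 km/s.
First burn Δv₁ = |v_p − v₁| = 2.38614 km/s.
Circular speed at r₂: v₂ = √(μ/r₂) = 2.82068 km/s.
Transfer-orbit speed at r₂: v_a = √[μ(2/r₂ − 1/a_t)] = 1.41831 km/s.
Second burn Δv₂ = |v₂ − v_a| = 1.40237 km/s.
Δv = Δv₁ + Δv₂ = 2.38614 + 1.40237 = 3.789 km/s.

Δv = 3.79 km/s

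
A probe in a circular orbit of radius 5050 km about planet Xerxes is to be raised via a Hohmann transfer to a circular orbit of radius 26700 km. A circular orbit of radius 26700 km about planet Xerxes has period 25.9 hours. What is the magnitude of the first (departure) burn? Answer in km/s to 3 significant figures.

Δv₁ = 1.23 km/s

From Kepler's third law T² = 4π²r³/μ at r = 26700 km, T = 25.9 hours = 25.9 × 3600 s = 93240 s: μ = 4π²r³/T² = 86434.9 km³/s².
Semi-major axis of the transfer orbit: a_t = (5050 + 26700)/2 = 15875 km.
Circular speed at r = 5050 km: v_c = √(μ/r) = 4.137 km/s.
Vis-viva on the transfer ellipse at r = 5050 km gives v_t = √[μ(2/r − 1/a_t)] = 5.365 km/s.
Δv₁ = |v_t − v_c| = |5.365 − 4.137| = 1.228 km/s.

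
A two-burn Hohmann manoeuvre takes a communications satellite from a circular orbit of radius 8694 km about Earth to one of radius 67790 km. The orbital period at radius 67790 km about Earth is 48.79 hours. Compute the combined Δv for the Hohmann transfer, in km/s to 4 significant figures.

Δv = 3.513 km/s

From Kepler's third law T² = 4π²r³/μ at r = 67790 km, T = 48.79 hours = 48.79 × 3600 s = 1.75644×10^5 s: μ = 4π²r³/T² = 3.98648×10^5 km³/s².
Semi-major axis of the transfer orbit: a_t = (8694 + 67790)/2 = 38242 km.
Circular speed at r₁: v₁ = √(μ/r₁) = √(3.98648×10^5/8694) = 6.772 km/s.
Transfer-orbit speed at r₁ (vis-viva): v_p = √[μ(2/r₁ − 1/a_t)] = 9.016 km/s.
First burn Δv₁ = |v_p − v₁| = 2.244 km/s.
Circular speed at r₂: v₂ = √(μ/r₂) = 2.425 km/s.
Transfer-orbit speed at r₂: v_a = √[μ(2/r₂ − 1/a_t)] = 1.156 km/s.
Second burn Δv₂ = |v₂ − v_a| = 1.269 km/s.
Δv = Δv₁ + Δv₂ = 2.244 + 1.269 = 3.513 km/s.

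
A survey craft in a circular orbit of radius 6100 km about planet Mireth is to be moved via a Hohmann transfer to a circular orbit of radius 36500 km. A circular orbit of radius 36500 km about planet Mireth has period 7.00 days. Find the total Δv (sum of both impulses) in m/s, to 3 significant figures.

Δv = 463 m/s

From Kepler's third law T² = 4π²r³/μ at r = 36500 km, T = 7.00 days = 7.00 × 86400 s = 6.048×10^5 s: μ = 4π²r³/T² = 5248.25 km³/s².
Transfer-ellipse semi-major axis a_t = (r₁ + r₂)/2 = (6100 + 36500)/2 = 21300 km.
Circular speed at r₁: v₁ = √(μ/r₁) = √(5248.25/6100) = 0.927561 km/s.
On the transfer ellipse at r₁, v² = μ(2/r − 1/a) gives v_p = √[μ(2/r₁ − 1/a_t)] = 1.21422 km/s.
First burn Δv₁ = |v_p − v₁| = 0.28666 km/s.
Circular speed at r₂: v₂ = √(μ/r₂) = 0.379194 km/s.
Transfer-orbit speed at r₂: v_a = √[μ(2/r₂ − 1/a_t)] = 0.202925 km/s.
Second burn Δv₂ = |v₂ − v_a| = 0.17627 km/s.
Total Δv = Δv₁ + Δv₂ = 0.4629 km/s.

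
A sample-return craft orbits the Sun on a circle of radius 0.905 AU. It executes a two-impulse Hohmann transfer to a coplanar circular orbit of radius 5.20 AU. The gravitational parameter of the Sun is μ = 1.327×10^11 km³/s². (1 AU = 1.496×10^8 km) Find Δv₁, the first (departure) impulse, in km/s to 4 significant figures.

In km: r₁ = 0.905 × 1.496×10^8 = 1.35388×10^8 km; r₂ = 5.20 × 1.496×10^8 = 7.7792×10^8 km.
Semi-major axis of the transfer orbit: a_t = (1.35388×10^8 + 7.7792×10^8)/2 = 4.56654×10^8 km.
On the circular orbit at r = 1.35388×10^8 km, v_c = √(μ/r) = 31.307 km/s.
Transfer-orbit speed at the same r (vis-viva, a = a_t): v_t = √[μ(2/r − 1/a_t)] = 40.862 km/s.
Δv₁ = |v_t − v_c| = |40.862 − 31.307| = 9.555 km/s.

Δv₁ = 9.555 km/s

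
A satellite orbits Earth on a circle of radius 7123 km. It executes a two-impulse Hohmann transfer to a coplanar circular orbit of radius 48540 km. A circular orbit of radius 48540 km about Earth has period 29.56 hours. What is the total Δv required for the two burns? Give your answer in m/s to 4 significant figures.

Δv = 3815 m/s

From Kepler's third law T² = 4π²r³/μ at r = 48540 km, T = 29.56 hours = 29.56 × 3600 s = 1.06416×10^5 s: μ = 4π²r³/T² = 3.98699×10^5 km³/s².
Transfer-ellipse semi-major axis a_t = (r₁ + r₂)/2 = (7123 + 48540)/2 = 27831.5 km.
Circular speed at r₁: v₁ = √(μ/r₁) = √(3.98699×10^5/7123) = 7.4815 km/s.
Transfer-orbit speed at r₁ (v² = μ(2/r − 1/a)): v_p = √[μ(2/r₁ − 1/a_t)] = 9.8804 km/s.
First burn Δv₁ = |v_p − v₁| = 2.399 km/s.
Circular speed at r₂: v₂ = √(μ/r₂) = 2.866 km/s.
Transfer-orbit speed at r₂: v_a = √[μ(2/r₂ − 1/a_t)] = 1.450 km/s.
Second burn Δv₂ = |v₂ − v_a| = 1.416 km/s.
Δv = Δv₁ + Δv₂ = 2.399 + 1.416 = 3.815 km/s.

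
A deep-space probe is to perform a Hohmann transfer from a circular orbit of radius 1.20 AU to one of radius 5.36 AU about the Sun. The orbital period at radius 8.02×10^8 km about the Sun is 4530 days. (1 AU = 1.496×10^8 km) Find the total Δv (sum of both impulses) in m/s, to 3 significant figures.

Δv = 12700 m/s

From Kepler's third law T² = 4π²r³/μ at r = 8.02×10^8 km, T = 4530 days = 4530 × 86400 s = 3.91392×10^8 s: μ = 4π²r³/T² = 1.32941×10^11 km³/s².
In km: r₁ = 1.20 × 1.496×10^8 = 1.7952×10^8 km; r₂ = 5.36 × 1.496×10^8 = 8.01856×10^8 km.
Transfer-ellipse semi-major axis a_t = (r₁ + r₂)/2 = (1.7952×10^8 + 8.01856×10^8)/2 = 4.90688×10^8 km.
At r₁ the circular-orbit speed is v₁ = √(μ/r₁) = 27.213 km/s.
Transfer-orbit speed at r₁ (v² = μ(2/r − 1/a)): v_p = √[μ(2/r₁ − 1/a_t)] = 34.787 km/s.
First burn Δv₁ = |v_p − v₁| = 7.574 km/s.
Circular speed at r₂: v₂ = √(μ/r₂) = 12.876 km/s.
Transfer-orbit speed at r₂: v_a = √[μ(2/r₂ − 1/a_t)] = 7.7882 km/s.
Second burn Δv₂ = |v₂ − v_a| = 5.088 km/s.
Δv = Δv₁ + Δv₂ = 7.574 + 5.088 = 12.66 km/s.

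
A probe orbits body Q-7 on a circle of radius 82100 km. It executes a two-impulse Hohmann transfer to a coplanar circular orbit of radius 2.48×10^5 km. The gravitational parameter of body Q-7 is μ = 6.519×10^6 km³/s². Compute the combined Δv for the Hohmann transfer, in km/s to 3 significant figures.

Δv = 3.52 km/s

Transfer-ellipse semi-major axis a_t = (r₁ + r₂)/2 = (82100 + 2.480×10^5)/2 = 1.6505×10^5 km.
Circular speed at r₁: v₁ = √(μ/r₁) = √(6.519×10^6/82100) = 8.9108 km/s.
On the transfer ellipse at r₁, vis-viva gives v_p = √[μ(2/r₁ − 1/a_t)] = 10.923 km/s.
First burn Δv₁ = |v_p − v₁| = 2.012 km/s.
Circular speed at r₂: v₂ = √(μ/r₂) = 5.127 km/s.
Transfer-orbit speed at r₂: v_a = √[μ(2/r₂ − 1/a_t)] = 3.616 km/s.
Second burn Δv₂ = |v₂ − v_a| = 1.511 km/s.
Total Δv = Δv₁ + Δv₂ = 3.523 km/s.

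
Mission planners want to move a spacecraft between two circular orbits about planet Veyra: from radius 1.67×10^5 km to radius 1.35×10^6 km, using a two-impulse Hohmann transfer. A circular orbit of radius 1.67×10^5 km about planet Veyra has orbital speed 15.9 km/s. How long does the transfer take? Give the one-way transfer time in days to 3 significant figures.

t = 3.70 days

From the circular-orbit relation v² = μ/r at r = 1.67×10^5 km: μ = v²r = (15.9)² × 1.67×10^5 = 4.22193×10^7 km³/s².
The Hohmann ellipse has a_t = (r₁ + r₂)/2 = 7.585×10^5 km.
Half the transfer-orbit period gives t = π√(a_t³/μ) = 3.194×10^5 s.
Converting: 3.194×10^5 s ÷ 86400 s/day = 3.70 days.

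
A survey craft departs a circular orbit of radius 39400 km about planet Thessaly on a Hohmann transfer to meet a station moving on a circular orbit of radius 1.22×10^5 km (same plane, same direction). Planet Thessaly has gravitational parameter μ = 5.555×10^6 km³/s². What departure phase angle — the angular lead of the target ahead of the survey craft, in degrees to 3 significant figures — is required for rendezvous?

φ = 83.2°

Semi-major axis of the transfer orbit: a_t = (39400 + 1.220×10^5)/2 = 80700 km.
The half-period of the transfer ellipse is t = π√(a_t³/μ) = 30557.5 s.
The target's mean motion on its circular orbit is ω₂ = √(μ/r₂³) = 5.53098×10^-5 rad/s.
Angle swept by the target during transfer: ω₂·t = 1.6901 rad = 96.84°.
The survey craft traverses 180° on the transfer ellipse, so the target must lead by 180° − 96.84° = 83.2°.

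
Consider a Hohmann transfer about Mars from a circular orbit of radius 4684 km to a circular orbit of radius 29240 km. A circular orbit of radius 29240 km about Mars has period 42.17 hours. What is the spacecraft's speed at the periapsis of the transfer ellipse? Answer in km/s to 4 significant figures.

From Kepler's third law T² = 4π²r³/μ at r = 29240 km, T = 42.17 hours = 42.17 × 3600 s = 1.51812×10^5 s: μ = 4π²r³/T² = 42823.3 km³/s².
Transfer-ellipse semi-major axis a_t = (r₁ + r₂)/2 = (4684 + 29240)/2 = 16962 km.
At periapsis, r = 4684 km.
From the vis-viva equation, v = √[μ(2/r − 1/a_t)] = 3.970 km/s.

v = 3.970 km/s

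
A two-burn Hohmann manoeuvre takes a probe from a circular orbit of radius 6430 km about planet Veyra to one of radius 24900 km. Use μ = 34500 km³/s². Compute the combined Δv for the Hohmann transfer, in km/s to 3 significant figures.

The Hohmann ellipse has a_t = (r₁ + r₂)/2 = 15665 km.
At r₁ the circular-orbit speed is v₁ = √(μ/r₁) = 2.316 km/s.
Transfer-orbit speed at r₁ (v² = μ(2/r − 1/a)): v_p = √[μ(2/r₁ − 1/a_t)] = 2.920 km/s.
First burn Δv₁ = |v_p − v₁| = 0.6040 km/s.
At r₂, v₂ = √(μ/r₂) = 1.1771 km/s.
Transfer-orbit speed at r₂: v_a = √[μ(2/r₂ − 1/a_t)] = 0.75414 km/s.
Second burn Δv₂ = |v₂ − v_a| = 0.4230 km/s.
Total Δv = Δv₁ + Δv₂ = 1.027 km/s.

Δv = 1.03 km/s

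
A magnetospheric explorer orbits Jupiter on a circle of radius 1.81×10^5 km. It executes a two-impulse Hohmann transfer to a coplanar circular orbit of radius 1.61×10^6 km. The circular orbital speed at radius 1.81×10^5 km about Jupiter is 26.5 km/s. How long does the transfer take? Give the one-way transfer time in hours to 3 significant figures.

t = 65.6 hours

From the circular-orbit relation v² = μ/r at r = 1.81×10^5 km: μ = v²r = (26.5)² × 1.81×10^5 = 1.27107×10^8 km³/s².
The Hohmann ellipse has a_t = (r₁ + r₂)/2 = 8.955×10^5 km.
Half the transfer-orbit period gives t = π√(a_t³/μ) = 2.361×10^5 s.
Converting: 2.361×10^5 s ÷ 3600 s/hour = 65.6 hours.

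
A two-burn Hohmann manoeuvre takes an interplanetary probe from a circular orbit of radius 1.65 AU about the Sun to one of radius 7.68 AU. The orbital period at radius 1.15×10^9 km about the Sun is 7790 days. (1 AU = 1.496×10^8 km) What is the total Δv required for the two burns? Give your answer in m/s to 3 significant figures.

From Kepler's third law T² = 4π²r³/μ at r = 1.15×10^9 km, T = 7790 days = 7790 × 86400 s = 6.73056×10^8 s: μ = 4π²r³/T² = 1.32541×10^11 km³/s².
In km: r₁ = 1.65 × 1.496×10^8 = 2.4684×10^8 km; r₂ = 7.68 × 1.496×10^8 = 1.148928×10^9 km.
Transfer-ellipse semi-major axis a_t = (r₁ + r₂)/2 = (2.4684×10^8 + 1.148928×10^9)/2 = 6.97884×10^8 km.
Circular speed at r₁: v₁ = √(μ/r₁) = √(1.32541×10^11/2.4684×10^8) = 23.17 km/s.
Transfer-orbit speed at r₁ (vis-viva): v_p = √[μ(2/r₁ − 1/a_t)] = 29.73 km/s.
First burn Δv₁ = |v_p − v₁| = 6.560 km/s.
At r₂, v₂ = √(μ/r₂) = 10.741 km/s.
Transfer-orbit speed at r₂: v_a = √[μ(2/r₂ − 1/a_t)] = 6.3877 km/s.
Second burn Δv₂ = |v₂ − v_a| = 4.353 km/s.
Δv = Δv₁ + Δv₂ = 6.560 + 4.353 = 10.91 km/s.

Δv = 10900 m/s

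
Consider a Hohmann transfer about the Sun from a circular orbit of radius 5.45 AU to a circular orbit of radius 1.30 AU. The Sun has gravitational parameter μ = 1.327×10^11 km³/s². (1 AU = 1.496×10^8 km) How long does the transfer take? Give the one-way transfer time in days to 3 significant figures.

In km: r₁ = 5.45 × 1.496×10^8 = 8.1532×10^8 km; r₂ = 1.30 × 1.496×10^8 = 1.9448×10^8 km.
Semi-major axis of the transfer orbit: a_t = (8.1532×10^8 + 1.9448×10^8)/2 = 5.049×10^8 km.
Transfer time t = π√(a_t³/μ) = π√((5.049×10^8)³ / 1.327×10^11) = 9.784×10^7 s.
Converting: 9.784×10^7 s ÷ 86400 s/day = 1130 days.

t = 1130 days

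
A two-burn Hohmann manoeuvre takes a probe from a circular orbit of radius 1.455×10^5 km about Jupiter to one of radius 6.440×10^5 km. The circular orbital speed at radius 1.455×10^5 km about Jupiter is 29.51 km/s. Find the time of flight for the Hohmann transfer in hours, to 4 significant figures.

t = 19.23 hours

From the circular-orbit relation v² = μ/r at r = 1.455×10^5 km: μ = v²r = (29.51)² × 1.455×10^5 = 1.26707×10^8 km³/s².
Transfer-ellipse semi-major axis a_t = (r₁ + r₂)/2 = (1.455×10^5 + 6.440×10^5)/2 = 3.9475×10^5 km.
By Kepler's third law the transfer-orbit period is T = 2π√(a_t³/μ), so t = T/2 = 69220 s.
Converting: 69220 s ÷ 3600 s/hour = 19.23 hours.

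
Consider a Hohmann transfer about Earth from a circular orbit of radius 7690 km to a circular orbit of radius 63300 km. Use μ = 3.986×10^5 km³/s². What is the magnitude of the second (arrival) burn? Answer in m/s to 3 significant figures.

Semi-major axis of the transfer orbit: a_t = (7690 + 63300)/2 = 35495 km.
On the circular orbit at r = 63300 km, v_c = √(μ/r) = 2.509 km/s.
Vis-viva on the transfer ellipse at r = 63300 km gives v_t = √[μ(2/r − 1/a_t)] = 1.168 km/s.
Δv₂ = |v_t − v_c| = |1.168 − 2.509| = 1.341 km/s.

Δv₂ = 1340 m/s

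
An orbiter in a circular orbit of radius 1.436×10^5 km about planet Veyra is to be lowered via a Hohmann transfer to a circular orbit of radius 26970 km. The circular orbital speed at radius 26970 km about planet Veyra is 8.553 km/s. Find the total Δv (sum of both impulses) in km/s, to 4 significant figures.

From the circular-orbit relation v² = μ/r at r = 26970 km: μ = v²r = (8.553)² × 26970 = 1.97296×10^6 km³/s².
Semi-major axis of the transfer orbit: a_t = (1.436×10^5 + 26970)/2 = 85285 km.
At r₁ the circular-orbit speed is v₁ = √(μ/r₁) = 3.70665 km/s.
Transfer-orbit speed at r₁ (v² = μ(2/r − 1/a)): v_a = √[μ(2/r₁ − 1/a_t)] = 2.08442 km/s.
First burn Δv₁ = |v_a − v₁| = 1.6222 km/s.
Circular speed at r₂: v₂ = √(μ/r₂) = 8.55300 km/s.
Transfer-orbit speed at r₂: v_p = √[μ(2/r₂ − 1/a_t)] = 11.0984 km/s.
Second burn Δv₂ = |v₂ − v_p| = 2.5454 km/s.
Total Δv = Δv₁ + Δv₂ = 4.168 km/s.

Δv = 4.168 km/s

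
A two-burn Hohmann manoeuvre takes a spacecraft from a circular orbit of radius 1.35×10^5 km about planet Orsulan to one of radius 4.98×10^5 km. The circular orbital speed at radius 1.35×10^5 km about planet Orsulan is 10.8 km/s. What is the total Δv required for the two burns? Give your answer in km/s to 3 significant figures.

Δv = 4.70 km/s

From the circular-orbit relation v² = μ/r at r = 1.35×10^5 km: μ = v²r = (10.8)² × 1.35×10^5 = 1.57464×10^7 km³/s².
Semi-major axis of the transfer orbit: a_t = (1.350×10^5 + 4.980×10^5)/2 = 3.165×10^5 km.
At r₁ the circular-orbit speed is v₁ = √(μ/r₁) = 10.800 km/s.
Transfer-orbit speed at r₁ (vis-viva): v_p = √[μ(2/r₁ − 1/a_t)] = 13.547 km/s.
First burn Δv₁ = |v_p − v₁| = 2.747 km/s.
Circular speed at r₂: v₂ = √(μ/r₂) = 5.623 km/s.
Transfer-orbit speed at r₂: v_a = √[μ(2/r₂ − 1/a_t)] = 3.672 km/s.
Second burn Δv₂ = |v₂ − v_a| = 1.951 km/s.
Total Δv = Δv₁ + Δv₂ = 4.698 km/s.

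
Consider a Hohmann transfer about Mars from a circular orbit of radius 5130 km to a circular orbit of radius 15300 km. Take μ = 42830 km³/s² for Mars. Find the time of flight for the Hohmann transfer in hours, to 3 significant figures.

t = 4.35 hours

Semi-major axis of the transfer orbit: a_t = (5130 + 15300)/2 = 10215 km.
Transfer time t = π√(a_t³/μ) = π√((10215)³ / 42830) = 15670 s.
Converting: 15670 s ÷ 3600 s/hour = 4.35 hours.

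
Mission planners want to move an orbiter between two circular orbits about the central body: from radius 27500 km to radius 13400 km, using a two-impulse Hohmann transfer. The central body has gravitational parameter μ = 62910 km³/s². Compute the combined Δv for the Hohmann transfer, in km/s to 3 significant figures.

Δv = 0.634 km/s

Semi-major axis of the transfer orbit: a_t = (27500 + 13400)/2 = 20450 km.
Circular speed at r₁: v₁ = √(μ/r₁) = √(62910/27500) = 1.51249 km/s.
Transfer-orbit speed at r₁ (vis-viva equation): v_a = √[μ(2/r₁ − 1/a_t)] = 1.22433 km/s.
First burn Δv₁ = |v_a − v₁| = 0.28816 km/s.
At r₂, v₂ = √(μ/r₂) = 2.16674 km/s.
Transfer-orbit speed at r₂: v_p = √[μ(2/r₂ − 1/a_t)] = 2.51262 km/s.
Second burn Δv₂ = |v₂ − v_p| = 0.34588 km/s.
Total Δv = Δv₁ + Δv₂ = 0.6340 km/s.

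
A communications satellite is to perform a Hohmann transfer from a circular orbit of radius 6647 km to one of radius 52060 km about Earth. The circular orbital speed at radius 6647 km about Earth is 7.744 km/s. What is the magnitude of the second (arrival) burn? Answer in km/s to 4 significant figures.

From the circular-orbit relation v² = μ/r at r = 6647 km: μ = v²r = (7.744)² × 6647 = 3.98618×10^5 km³/s².
Semi-major axis of the transfer orbit: a_t = (6647 + 52060)/2 = 29353.5 km.
On the circular orbit at r = 52060 km, v_c = √(μ/r) = 2.767 km/s.
Vis-viva on the transfer ellipse at r = 52060 km gives v_t = √[μ(2/r − 1/a_t)] = 1.317 km/s.
Δv₂ = |v_t − v_c| = |1.317 − 2.767| = 1.450 km/s.

Δv₂ = 1.450 km/s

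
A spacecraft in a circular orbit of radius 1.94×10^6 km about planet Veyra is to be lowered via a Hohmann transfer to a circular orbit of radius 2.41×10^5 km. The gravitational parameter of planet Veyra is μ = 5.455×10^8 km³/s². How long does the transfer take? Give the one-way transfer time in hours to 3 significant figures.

The Hohmann ellipse has a_t = (r₁ + r₂)/2 = 1.0905×10^6 km.
Half the transfer-orbit period gives t = π√(a_t³/μ) = 1.53176×10^5 s.
Converting: 1.53176×10^5 s ÷ 3600 s/hour = 42.5 hours.

t = 42.5 hours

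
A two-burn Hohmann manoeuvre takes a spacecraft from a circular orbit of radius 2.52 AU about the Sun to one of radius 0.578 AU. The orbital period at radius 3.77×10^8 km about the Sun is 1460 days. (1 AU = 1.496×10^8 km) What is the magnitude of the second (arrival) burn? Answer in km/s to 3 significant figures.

From Kepler's third law T² = 4π²r³/μ at r = 3.77×10^8 km, T = 1460 days = 1460 × 86400 s = 1.26144×10^8 s: μ = 4π²r³/T² = 1.32938×10^11 km³/s².
In km: r₁ = 2.52 × 1.496×10^8 = 3.76992×10^8 km; r₂ = 0.578 × 1.496×10^8 = 8.64688×10^7 km.
Semi-major axis of the transfer orbit: a_t = (3.76992×10^8 + 8.64688×10^7)/2 = 2.317304×10^8 km.
Circular speed at r = 8.64688×10^7 km: v_c = √(μ/r) = 39.21 km/s.
Transfer-orbit speed at the same r (vis-viva, a = a_t): v_t = √[μ(2/r − 1/a_t)] = 50.01 km/s.
Δv₂ = |v_t − v_c| = |50.01 − 39.21| = 10.80 km/s.

Δv₂ = 10.8 km/s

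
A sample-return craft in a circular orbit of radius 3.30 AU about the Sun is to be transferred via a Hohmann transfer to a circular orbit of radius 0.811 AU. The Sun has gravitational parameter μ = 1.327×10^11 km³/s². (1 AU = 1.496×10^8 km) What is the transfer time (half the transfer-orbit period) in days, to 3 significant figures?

In km: r₁ = 3.30 × 1.496×10^8 = 4.9368×10^8 km; r₂ = 0.811 × 1.496×10^8 = 1.213256×10^8 km.
Transfer-ellipse semi-major axis a_t = (r₁ + r₂)/2 = (4.9368×10^8 + 1.213256×10^8)/2 = 3.075028×10^8 km.
Transfer time t = π√(a_t³/μ) = π√((3.075028×10^8)³ / 1.327×10^11) = 4.650×10^7 s.
Converting: 4.650×10^7 s ÷ 86400 s/day = 538 days.

t = 538 days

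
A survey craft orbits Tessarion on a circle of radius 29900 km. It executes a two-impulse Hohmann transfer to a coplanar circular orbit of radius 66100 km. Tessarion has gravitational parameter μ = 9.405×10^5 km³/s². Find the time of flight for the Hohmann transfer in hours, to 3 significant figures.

Semi-major axis of the transfer orbit: a_t = (29900 + 66100)/2 = 48000 km.
By Kepler's third law the transfer-orbit period is T = 2π√(a_t³/μ), so t = T/2 = 34070 s.
Converting: 34070 s ÷ 3600 s/hour = 9.46 hours.

t = 9.46 hours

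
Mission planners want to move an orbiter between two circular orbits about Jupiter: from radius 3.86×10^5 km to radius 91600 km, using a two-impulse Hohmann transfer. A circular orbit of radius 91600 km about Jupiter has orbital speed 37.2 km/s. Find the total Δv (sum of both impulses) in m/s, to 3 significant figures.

From the circular-orbit relation v² = μ/r at r = 91600 km: μ = v²r = (37.2)² × 91600 = 1.26760×10^8 km³/s².
The Hohmann ellipse has a_t = (r₁ + r₂)/2 = 2.388×10^5 km.
At r₁ the circular-orbit speed is v₁ = √(μ/r₁) = 18.1216 km/s.
Transfer-orbit speed at r₁ (v² = μ(2/r − 1/a)): v_a = √[μ(2/r₁ − 1/a_t)] = 11.2235 km/s.
First burn Δv₁ = |v_a − v₁| = 6.8981 km/s.
Circular speed at r₂: v₂ = √(μ/r₂) = 37.200 km/s.
Transfer-orbit speed at r₂: v_p = √[μ(2/r₂ − 1/a_t)] = 47.295 km/s.
Second burn Δv₂ = |v₂ − v_p| = 10.095 km/s.
Total Δv = Δv₁ + Δv₂ = 16.99 km/s.

Δv = 17000 m/s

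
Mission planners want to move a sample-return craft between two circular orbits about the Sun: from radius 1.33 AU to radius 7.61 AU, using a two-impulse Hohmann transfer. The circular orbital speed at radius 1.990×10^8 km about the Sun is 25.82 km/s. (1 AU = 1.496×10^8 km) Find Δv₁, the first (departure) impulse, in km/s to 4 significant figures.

Δv₁ = 7.870 km/s

From the circular-orbit relation v² = μ/r at r = 1.990×10^8 km: μ = v²r = (25.82)² × 1.990×10^8 = 1.32668×10^11 km³/s².
In km: r₁ = 1.33 × 1.496×10^8 = 1.98968×10^8 km; r₂ = 7.61 × 1.496×10^8 = 1.138456×10^9 km.
The Hohmann ellipse has a_t = (r₁ + r₂)/2 = 6.68712×10^8 km.
Circular speed at r = 1.98968×10^8 km: v_c = √(μ/r) = 25.82 km/s.
Vis-viva on the transfer ellipse at r = 1.98968×10^8 km gives v_t = √[μ(2/r − 1/a_t)] = 33.69 km/s.
Δv₁ = |v_t − v_c| = |33.69 − 25.82| = 7.870 km/s.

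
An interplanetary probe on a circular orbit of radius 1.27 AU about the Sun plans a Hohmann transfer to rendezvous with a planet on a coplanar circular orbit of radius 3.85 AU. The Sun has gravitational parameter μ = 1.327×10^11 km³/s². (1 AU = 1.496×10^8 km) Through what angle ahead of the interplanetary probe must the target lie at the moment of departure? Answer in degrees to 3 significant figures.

φ = 82.4°

In km: r₁ = 1.27 × 1.496×10^8 = 1.89992×10^8 km; r₂ = 3.85 × 1.496×10^8 = 5.7596×10^8 km.
Semi-major axis of the transfer orbit: a_t = (1.89992×10^8 + 5.7596×10^8)/2 = 3.82976×10^8 km.
The half-period of the transfer ellipse is t = π√(a_t³/μ) = 6.4636×10^7 s.
Target angular speed ω₂ = √(μ/r₂³) = 2.6354×10^-8 rad/s.
Angle swept by the target during transfer: ω₂·t = 1.7034 rad = 97.60°.
The interplanetary probe traverses 180° on the transfer ellipse, so the target must lead by 180° − 97.60° = 82.4°.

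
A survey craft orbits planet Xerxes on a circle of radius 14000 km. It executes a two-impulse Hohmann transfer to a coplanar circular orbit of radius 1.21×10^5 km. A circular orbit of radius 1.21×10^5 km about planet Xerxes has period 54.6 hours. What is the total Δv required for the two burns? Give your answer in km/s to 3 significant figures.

Δv = 5.96 km/s

From Kepler's third law T² = 4π²r³/μ at r = 1.21×10^5 km, T = 54.6 hours = 54.6 × 3600 s = 1.9656×10^5 s: μ = 4π²r³/T² = 1.81020×10^6 km³/s².
Transfer-ellipse semi-major axis a_t = (r₁ + r₂)/2 = (14000 + 1.210×10^5)/2 = 67500 km.
Circular speed at r₁: v₁ = √(μ/r₁) = √(1.81020×10^6/14000) = 11.3710 km/s.
Transfer-orbit speed at r₁ (vis-viva): v_p = √[μ(2/r₁ − 1/a_t)] = 15.2244 km/s.
First burn Δv₁ = |v_p − v₁| = 3.8534 km/s.
At r₂, v₂ = √(μ/r₂) = 3.8679 km/s.
Transfer-orbit speed at r₂: v_a = √[μ(2/r₂ − 1/a_t)] = 1.7615 km/s.
Second burn Δv₂ = |v₂ − v_a| = 2.1064 km/s.
Total Δv = Δv₁ + Δv₂ = 5.960 km/s.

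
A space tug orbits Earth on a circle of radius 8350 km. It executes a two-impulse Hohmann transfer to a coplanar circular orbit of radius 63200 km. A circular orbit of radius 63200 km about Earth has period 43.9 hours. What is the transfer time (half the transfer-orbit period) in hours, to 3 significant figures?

t = 9.35 hours

From Kepler's third law T² = 4π²r³/μ at r = 63200 km, T = 43.9 hours = 43.9 × 3600 s = 1.5804×10^5 s: μ = 4π²r³/T² = 3.99004×10^5 km³/s².
The Hohmann ellipse has a_t = (r₁ + r₂)/2 = 35775 km.
By Kepler's third law the transfer-orbit period is T = 2π√(a_t³/μ), so t = T/2 = 33650 s.
Converting: 33650 s ÷ 3600 s/hour = 9.35 hours.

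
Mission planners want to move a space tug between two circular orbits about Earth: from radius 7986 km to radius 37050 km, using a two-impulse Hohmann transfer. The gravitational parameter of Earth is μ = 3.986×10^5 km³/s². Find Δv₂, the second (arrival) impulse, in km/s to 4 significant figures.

Semi-major axis of the transfer orbit: a_t = (7986 + 37050)/2 = 22518 km.
On the circular orbit at r = 37050 km, v_c = √(μ/r) = 3.280 km/s.
Transfer-orbit speed at the same r (vis-viva, a = a_t): v_t = √[μ(2/r − 1/a_t)] = 1.953 km/s.
Δv₂ = |v_t − v_c| = |1.953 − 3.280| = 1.327 km/s.

Δv₂ = 1.327 km/s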